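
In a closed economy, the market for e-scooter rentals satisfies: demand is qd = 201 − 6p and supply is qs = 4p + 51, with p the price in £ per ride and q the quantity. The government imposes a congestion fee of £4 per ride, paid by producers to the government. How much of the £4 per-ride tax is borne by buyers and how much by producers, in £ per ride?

Without the tax, 201 − 6p = 4p + 51 gives 10p = 150, so p* = £15 and q* = 111.
With the tax collected from producers, supply shifts: qs = 4(p − 4) + 51.
New equilibrium: buyers pay £16.6, producers receive £12.6, q = 101.4. (Wedge: pb − ps = 4.)
Burden on buyers: £1.6; on producers: £2.4. (They sum to £4.)

Buyers bear £1.6 per ride; producers bear £2.4 per ride.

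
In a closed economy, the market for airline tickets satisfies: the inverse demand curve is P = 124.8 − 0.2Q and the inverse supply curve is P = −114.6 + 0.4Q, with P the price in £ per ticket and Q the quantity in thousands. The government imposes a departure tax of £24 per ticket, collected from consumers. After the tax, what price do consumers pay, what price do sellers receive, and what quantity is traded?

Rewrite in direct form: Qd = 624 − 5P and Qs = 2.5P + 286.5.
Before the tax: set 624 − 5P = 2.5P + 286.5 → P* = £45, Q* = 399.
With the tax collected from consumers, demand (in seller-price terms) shifts: Qd = 624 − 5(P + 24).
Solving gives Q = 359 with consumers paying £53 and sellers receiving £29 (the £24 wedge).

Consumers pay £53; sellers receive £29; quantity = 359.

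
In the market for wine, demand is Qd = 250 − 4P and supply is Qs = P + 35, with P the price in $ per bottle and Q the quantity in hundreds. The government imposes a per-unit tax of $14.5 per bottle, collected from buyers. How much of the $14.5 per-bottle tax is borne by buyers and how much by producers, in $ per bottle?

Buyers bear $2.9 per bottle; producers bear $11.6 per bottle.

Without the tax, 250 − 4P = P + 35 gives 5P = 215, so P* = $43 and Q* = 78.
With the tax collected from buyers, demand (in seller-price terms) shifts: Qd = 250 − 4(P + 14.5).
New equilibrium: buyers pay $45.9, producers receive $31.4, Q = 66.4. (Wedge: Pb − Ps = 14.5.)
Burden on buyers: $2.9; on producers: $11.6. (They sum to $14.5.)
The less price-elastic side of the market bears the larger share of a per-unit tax.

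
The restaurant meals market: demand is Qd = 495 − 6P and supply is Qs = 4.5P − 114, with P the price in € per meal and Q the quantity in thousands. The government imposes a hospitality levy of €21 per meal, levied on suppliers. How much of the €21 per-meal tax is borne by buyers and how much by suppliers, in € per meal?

Buyers bear €9 per meal; suppliers bear €12 per meal.

Before the tax: set 495 − 6P = 4.5P − 114 → P* = €58, Q* = 147.
With the tax collected from suppliers, supply shifts: Qs = 4.5(P − 21) − 114.
New equilibrium: buyers pay €67, suppliers receive €46, Q = 93. (Wedge: Pb − Ps = 21.)
Burden on buyers: €9; on suppliers: €12. (They sum to €21.)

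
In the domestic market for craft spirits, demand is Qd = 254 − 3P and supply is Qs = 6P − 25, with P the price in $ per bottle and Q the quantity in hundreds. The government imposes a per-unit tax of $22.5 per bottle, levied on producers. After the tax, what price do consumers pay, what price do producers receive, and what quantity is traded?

Before the tax: set 254 − 3P = 6P − 25 → P* = $31, Q* = 161.
With the tax collected from producers, supply shifts: Qs = 6(P − 22.5) − 25.
Solving gives Q = 116 with consumers paying $46 and producers receiving $23.5 (the $22.5 wedge).
The less price-elastic side of the market bears the larger share of a per-unit tax.

Consumers pay $46; producers receive $23.5; quantity = 116.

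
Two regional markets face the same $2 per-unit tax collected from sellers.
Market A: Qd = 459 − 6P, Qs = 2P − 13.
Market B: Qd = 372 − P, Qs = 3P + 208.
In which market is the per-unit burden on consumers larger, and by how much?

Market B, by $1.

Market A: pre-tax P* = $59, Q* = 105; post-tax Q = 102; per-unit burden on consumers = $0.5.
Market B: pre-tax P* = $41, Q* = 331; post-tax Q = 329.5; per-unit burden on consumers = $1.5.
Difference: $0.5 vs $1.5 → market B is larger by $1.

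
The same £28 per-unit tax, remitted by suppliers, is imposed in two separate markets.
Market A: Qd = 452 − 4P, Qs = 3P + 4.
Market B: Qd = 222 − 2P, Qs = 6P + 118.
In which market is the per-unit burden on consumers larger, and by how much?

Market B, by £9.

Market A: pre-tax P* = £64, Q* = 196; post-tax Q = 148; per-unit burden on consumers = £12.
Market B: pre-tax P* = £13, Q* = 196; post-tax Q = 154; per-unit burden on consumers = £21.
Difference: £12 vs £21 → market B is larger by £9.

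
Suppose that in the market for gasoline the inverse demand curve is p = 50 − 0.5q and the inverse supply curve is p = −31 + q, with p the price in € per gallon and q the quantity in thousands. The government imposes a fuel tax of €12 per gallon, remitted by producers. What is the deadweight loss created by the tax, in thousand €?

Inverting to q(p) form: qd = 100 − 2p; qs = p + 31.
Without the tax, 100 − 2p = p + 31 gives 3p = 69, so p* = €23 and q* = 54.
With the tax collected from producers, supply shifts: qs = (p − 12) + 31.
Solving gives q = 46 with buyers paying €27 and producers receiving €15 (the €12 wedge).
Quantity falls by |ΔQ| = |54 − 46| = 8.
DWL = ½ · t · |ΔQ| = ½ · 12 · 8 = €48.

Deadweight loss = €48 thousand.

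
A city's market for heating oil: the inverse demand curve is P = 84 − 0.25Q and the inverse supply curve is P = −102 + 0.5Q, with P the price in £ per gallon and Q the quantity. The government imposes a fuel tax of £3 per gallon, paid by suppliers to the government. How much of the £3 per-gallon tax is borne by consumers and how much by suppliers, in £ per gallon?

Consumers bear £1 per gallon; suppliers bear £2 per gallon.

Rewrite in direct form: Qd = 336 − 4P and Qs = 2P + 204.
Before the tax: set 336 − 4P = 2P + 204 → P* = £22, Q* = 248.
With the tax collected from suppliers, supply shifts: Qs = 2(P − 3) + 204.
New equilibrium: consumers pay £23, suppliers receive £20, Q = 244. (Wedge: Pb − Ps = 3.)
Burden on consumers: £1; on suppliers: £2. (They sum to £3.)
The less price-elastic side of the market bears the larger share of a per-unit tax.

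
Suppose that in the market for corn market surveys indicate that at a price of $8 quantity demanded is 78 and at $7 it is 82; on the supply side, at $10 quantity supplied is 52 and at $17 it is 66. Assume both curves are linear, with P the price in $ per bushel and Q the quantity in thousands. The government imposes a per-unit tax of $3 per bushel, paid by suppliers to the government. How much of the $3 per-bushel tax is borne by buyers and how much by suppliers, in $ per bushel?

Demand slope: (82 − 78)/(7 − 8) = -4, so Qd = 110 − 4P.
Supply slope: (66 − 52)/(17 − 10) = 2, so Qs = 2P + 32.
Before the tax: set 110 − 4P = 2P + 32 → P* = $13, Q* = 58.
With the tax collected from suppliers, supply shifts: Qs = 2(P − 3) + 32.
New equilibrium: buyers pay $14, suppliers receive $11, Q = 54. (Wedge: Pb − Ps = 3.)
Burden on buyers: $1; on suppliers: $2. (They sum to $3.)
The less price-elastic side of the market bears the larger share of a per-unit tax.

Buyers bear $1 per bushel; suppliers bear $2 per bushel.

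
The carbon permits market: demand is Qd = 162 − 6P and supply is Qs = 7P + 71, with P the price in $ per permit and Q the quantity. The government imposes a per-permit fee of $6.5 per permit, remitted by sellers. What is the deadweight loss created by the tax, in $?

Deadweight loss = $68.25.

Before the tax: set 162 − 6P = 7P + 71 → P* = $7, Q* = 120.
With the tax collected from sellers, supply shifts: Qs = 7(P − 6.5) + 71.
Solving gives Q = 99 with consumers paying $10.5 and sellers receiving $4 (the $6.5 wedge).
Quantity falls by |ΔQ| = |120 − 99| = 21.
DWL = ½ · t · |ΔQ| = ½ · 6.5 · 21 = $68.25.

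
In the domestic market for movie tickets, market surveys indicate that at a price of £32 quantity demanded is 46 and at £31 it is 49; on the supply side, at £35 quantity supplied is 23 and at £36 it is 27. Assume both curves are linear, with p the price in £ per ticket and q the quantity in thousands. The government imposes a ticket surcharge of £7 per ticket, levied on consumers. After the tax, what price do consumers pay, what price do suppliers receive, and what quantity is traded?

Consumers pay £41; suppliers receive £34; quantity = 19.

Demand slope: (49 − 46)/(31 − 32) = -3, so qd = 142 − 3p.
Supply slope: (27 − 23)/(36 − 35) = 4, so qs = 4p − 117.
Before the tax: set 142 − 3p = 4p − 117 → p* = £37, q* = 31.
With the tax collected from consumers, demand (in seller-price terms) shifts: qd = 142 − 3(p + 7).
New equilibrium: consumers pay £41, suppliers receive £34, q = 19. (Wedge: pb − ps = 7.)
The less price-elastic side of the market bears the larger share of a per-unit tax.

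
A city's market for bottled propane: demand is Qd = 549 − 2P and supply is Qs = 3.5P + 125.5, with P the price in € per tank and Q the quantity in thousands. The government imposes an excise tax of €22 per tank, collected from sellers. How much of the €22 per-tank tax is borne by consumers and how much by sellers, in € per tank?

Consumers bear €14 per tank; sellers bear €8 per tank.

Before the tax: set 549 − 2P = 3.5P + 125.5 → P* = €77, Q* = 395.
With the tax collected from sellers, supply shifts: Qs = 3.5(P − 22) + 125.5.
Solving gives Q = 367 with consumers paying €91 and sellers receiving €69 (the €22 wedge).
Burden on consumers: €14; on sellers: €8. (They sum to €22.)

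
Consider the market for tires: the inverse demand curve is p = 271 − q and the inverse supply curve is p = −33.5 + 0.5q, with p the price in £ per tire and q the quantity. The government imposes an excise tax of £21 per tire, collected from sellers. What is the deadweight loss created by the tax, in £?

Deadweight loss = £147.

Inverting to q(p) form: qd = 271 − p; qs = 2p + 67.
Without the tax, 271 − p = 2p + 67 gives 3p = 204, so p* = £68 and q* = 203.
With the tax collected from sellers, supply shifts: qs = 2(p − 21) + 67.
Solving gives q = 189 with buyers paying £82 and sellers receiving £61 (the £21 wedge).
Quantity falls by |ΔQ| = |203 − 189| = 14.
DWL = ½ · t · |ΔQ| = ½ · 21 · 14 = £147.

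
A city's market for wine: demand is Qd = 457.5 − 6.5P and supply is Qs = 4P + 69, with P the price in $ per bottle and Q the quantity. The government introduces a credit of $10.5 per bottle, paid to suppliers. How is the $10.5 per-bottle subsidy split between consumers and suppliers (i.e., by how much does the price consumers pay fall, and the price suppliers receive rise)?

Without the subsidy, 457.5 − 6.5P = 4P + 69 gives 10.5P = 388.5, so P* = $37 and Q* = 217.
With a per-unit subsidy paid to suppliers, each receives P + 10.5 per unit sold, so supply becomes Qs = 4(P + 10.5) + 69.
New equilibrium: consumers pay $33, suppliers receive $43.5, Q = 243. (Wedge: Pb − Ps = −10.5.)
Gain to consumers: $4; to suppliers: $6.5. (They sum to $10.5.)

Consumers gain $4 per bottle; suppliers gain $6.5 per bottle.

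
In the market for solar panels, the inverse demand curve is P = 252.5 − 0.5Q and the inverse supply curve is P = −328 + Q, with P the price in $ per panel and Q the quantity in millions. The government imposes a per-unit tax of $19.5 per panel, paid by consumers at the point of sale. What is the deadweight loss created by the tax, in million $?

Inverting to Q(P) form: Qd = 505 − 2P; Qs = P + 328.
Before the tax: set 505 − 2P = P + 328 → P* = $59, Q* = 387.
With the tax collected from consumers, demand (in seller-price terms) shifts: Qd = 505 − 2(P + 19.5).
New equilibrium: consumers pay $65.5, suppliers receive $46, Q = 374. (Wedge: Pb − Ps = 19.5.)
Quantity falls by |ΔQ| = |387 − 374| = 13.
DWL = ½ · t · |ΔQ| = ½ · 19.5 · 13 = $126.75.

Deadweight loss = $126.75 million.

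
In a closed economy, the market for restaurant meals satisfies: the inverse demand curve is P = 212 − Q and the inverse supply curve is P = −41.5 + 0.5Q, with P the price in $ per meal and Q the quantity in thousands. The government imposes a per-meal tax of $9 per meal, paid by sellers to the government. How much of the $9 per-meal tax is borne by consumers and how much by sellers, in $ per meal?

Inverting to Q(P) form: Qd = 212 − P; Qs = 2P + 83.
Before the tax: set 212 − P = 2P + 83 → P* = $43, Q* = 169.
With the tax collected from sellers, supply shifts: Qs = 2(P − 9) + 83.
Solving gives Q = 163 with consumers paying $49 and sellers receiving $40 (the $9 wedge).
Burden on consumers: $6; on sellers: $3. (They sum to $9.)

Consumers bear $6 per meal; sellers bear $3 per meal.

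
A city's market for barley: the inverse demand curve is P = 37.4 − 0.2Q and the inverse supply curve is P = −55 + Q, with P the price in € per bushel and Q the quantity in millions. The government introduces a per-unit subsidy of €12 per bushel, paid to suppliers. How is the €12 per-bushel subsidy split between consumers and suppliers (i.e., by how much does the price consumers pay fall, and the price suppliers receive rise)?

Inverting to Q(P) form: Qd = 187 − 5P; Qs = P + 55.
Before the subsidy: set 187 − 5P = P + 55 → P* = €22, Q* = 77.
With a per-unit subsidy paid to suppliers, each receives P + 12 per unit sold, so supply becomes Qs = (P + 12) + 55.
New equilibrium: consumers pay €20, suppliers receive €32, Q = 87. (Wedge: Pb − Ps = −12.)
Gain to consumers: €2; to suppliers: €10. (They sum to €12.)

Consumers gain €2 per bushel; suppliers gain €10 per bushel.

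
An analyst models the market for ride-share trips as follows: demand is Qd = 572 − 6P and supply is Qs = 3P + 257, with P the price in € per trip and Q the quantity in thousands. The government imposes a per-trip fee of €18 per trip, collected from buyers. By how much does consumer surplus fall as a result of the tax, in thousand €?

Before the tax: set 572 − 6P = 3P + 257 → P* = €35, Q* = 362.
With the tax collected from buyers, demand (in seller-price terms) shifts: Qd = 572 − 6(P + 18).
New equilibrium: buyers pay €41, sellers receive €23, Q = 326. (Wedge: Pb − Ps = 18.)
ΔCS is the trapezoid between Q = 326 and Q = 362 of height €6: ½ · (362 + 326) · 6 = €2064.

Consumer surplus falls by €2064 thousand.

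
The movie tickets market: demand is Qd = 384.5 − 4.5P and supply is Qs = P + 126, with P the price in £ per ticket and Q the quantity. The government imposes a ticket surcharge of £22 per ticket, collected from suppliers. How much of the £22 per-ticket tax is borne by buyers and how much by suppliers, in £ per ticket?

Buyers bear £4 per ticket; suppliers bear £18 per ticket.

Without the tax, 384.5 − 4.5P = P + 126 gives 5.5P = 258.5, so P* = £47 and Q* = 173.
With the tax collected from suppliers, supply shifts: Qs = (P − 22) + 126.
Solving gives Q = 155 with buyers paying £51 and suppliers receiving £29 (the £22 wedge).
Burden on buyers: £4; on suppliers: £18. (They sum to £22.)
The less price-elastic side of the market bears the larger share of a per-unit tax.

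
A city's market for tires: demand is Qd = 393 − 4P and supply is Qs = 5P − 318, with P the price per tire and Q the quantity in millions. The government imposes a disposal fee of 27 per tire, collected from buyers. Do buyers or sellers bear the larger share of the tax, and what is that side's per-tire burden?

Buyers bear the larger share: 15 per tire.

Before the tax: set 393 − 4P = 5P − 318 → P* = 79, Q* = 77.
With the tax collected from buyers, demand (in seller-price terms) shifts: Qd = 393 − 4(P + 27).
New equilibrium: buyers pay 94, sellers receive 67, Q = 17. (Wedge: Pb − Ps = 27.)
Per-tire burden: buyers 15, sellers 12.
Buyers take the larger share because demand is less price-elastic here (demand slope 4 vs supply slope 5).
The less price-elastic side of the market bears the larger share of a per-unit tax.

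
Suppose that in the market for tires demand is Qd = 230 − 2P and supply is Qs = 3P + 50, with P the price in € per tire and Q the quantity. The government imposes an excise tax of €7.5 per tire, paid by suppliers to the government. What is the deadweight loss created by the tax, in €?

Deadweight loss = €33.75.

Without the tax, 230 − 2P = 3P + 50 gives 5P = 180, so P* = €36 and Q* = 158.
With the tax collected from suppliers, supply shifts: Qs = 3(P − 7.5) + 50.
Solving gives Q = 149 with buyers paying €40.5 and suppliers receiving €33 (the €7.5 wedge).
Quantity falls by |ΔQ| = |158 − 149| = 9.
DWL = ½ · t · |ΔQ| = ½ · 7.5 · 9 = €33.75.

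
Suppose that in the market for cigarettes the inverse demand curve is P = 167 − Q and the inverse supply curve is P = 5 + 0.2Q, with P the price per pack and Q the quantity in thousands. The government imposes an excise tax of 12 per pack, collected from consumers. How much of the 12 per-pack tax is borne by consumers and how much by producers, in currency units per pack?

Rewrite in direct form: Qd = 167 − P and Qs = 5P − 25.
Before the tax: set 167 − P = 5P − 25 → P* = 32, Q* = 135.
With the tax collected from consumers, demand (in seller-price terms) shifts: Qd = 167 − (P + 12).
Solving gives Q = 125 with consumers paying 42 and producers receiving 30 (the 12 wedge).
Burden on consumers: 10; on producers: 2. (They sum to 12.)

Consumers bear 10 per pack; producers bear 2 per pack.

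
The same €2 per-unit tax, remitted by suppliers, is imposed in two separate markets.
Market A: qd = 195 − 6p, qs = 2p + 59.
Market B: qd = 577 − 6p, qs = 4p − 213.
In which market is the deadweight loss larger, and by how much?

Market B, by €1.8.

Market A: pre-tax p* = €17, q* = 93; post-tax q = 90; deadweight loss = €3.
Market B: pre-tax p* = €79, q* = 103; post-tax q = 98.2; deadweight loss = €4.8.
Difference: €3 vs €4.8 → market B is larger by €1.8.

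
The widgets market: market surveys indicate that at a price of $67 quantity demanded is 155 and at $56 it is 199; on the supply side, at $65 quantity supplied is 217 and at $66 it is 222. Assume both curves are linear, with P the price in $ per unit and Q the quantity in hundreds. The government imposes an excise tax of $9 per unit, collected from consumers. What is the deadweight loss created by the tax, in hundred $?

Demand slope: (199 − 155)/(56 − 67) = -4, so Qd = 423 − 4P.
Supply slope: (222 − 217)/(66 − 65) = 5, so Qs = 5P − 108.
Without the tax, 423 − 4P = 5P − 108 gives 9P = 531, so P* = $59 and Q* = 187.
With the tax collected from consumers, demand (in seller-price terms) shifts: Qd = 423 − 4(P + 9).
New equilibrium: consumers pay $64, suppliers receive $55, Q = 167. (Wedge: Pb − Ps = 9.)
Quantity falls by |ΔQ| = |187 − 167| = 20.
DWL = ½ · t · |ΔQ| = ½ · 9 · 20 = $90.

Deadweight loss = $90 hundred.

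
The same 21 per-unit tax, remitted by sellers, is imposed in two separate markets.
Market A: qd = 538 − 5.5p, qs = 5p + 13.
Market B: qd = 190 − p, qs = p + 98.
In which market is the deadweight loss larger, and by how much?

Market A: pre-tax p* = 50, q* = 263; post-tax q = 208; deadweight loss = 577.5.
Market B: pre-tax p* = 46, q* = 144; post-tax q = 133.5; deadweight loss = 110.25.
Difference: 577.5 vs 110.25 → market A is larger by 467.25.

Market A, by 467.25.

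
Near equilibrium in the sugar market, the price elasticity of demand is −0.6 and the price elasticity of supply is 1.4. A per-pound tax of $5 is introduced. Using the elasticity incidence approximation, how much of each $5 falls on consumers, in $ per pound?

Consumers bear ≈ $3.5 per pound.

Incidence ratio: consumers' share ≈ εs / (εs + |εd|) = 1.4 / (1.4 + 0.6) = 0.7.
So consumers bear ≈ 0.7 × $5 = $3.5; producers bear $1.5.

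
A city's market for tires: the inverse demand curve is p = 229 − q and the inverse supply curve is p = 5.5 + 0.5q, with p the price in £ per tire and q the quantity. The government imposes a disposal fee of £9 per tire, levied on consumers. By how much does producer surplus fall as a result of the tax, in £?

Producer surplus falls by £438.

Inverting to q(p) form: qd = 229 − p; qs = 2p − 11.
Without the tax, 229 − p = 2p − 11 gives 3p = 240, so p* = £80 and q* = 149.
With the tax collected from consumers, demand (in seller-price terms) shifts: qd = 229 − (p + 9).
New equilibrium: consumers pay £86, sellers receive £77, q = 143. (Wedge: pb − ps = 9.)
ΔPS is the trapezoid between Q = 143 and Q = 149 of height £3: ½ · (149 + 143) · 3 = £438.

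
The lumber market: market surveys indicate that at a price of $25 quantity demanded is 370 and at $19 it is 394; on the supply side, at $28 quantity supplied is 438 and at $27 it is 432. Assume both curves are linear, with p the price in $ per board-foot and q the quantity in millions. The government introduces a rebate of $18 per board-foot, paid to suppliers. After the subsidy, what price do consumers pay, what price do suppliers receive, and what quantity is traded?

Consumers pay $9.2; suppliers receive $27.2; quantity = 433.2.

Demand slope: (394 − 370)/(19 − 25) = -4, so qd = 470 − 4p.
Supply slope: (432 − 438)/(27 − 28) = 6, so qs = 6p + 270.
Before the subsidy: set 470 − 4p = 6p + 270 → p* = $20, q* = 390.
With a per-unit subsidy paid to suppliers, each receives p + 18 per unit sold, so supply becomes qs = 6(p + 18) + 270.
Solving gives q = 433.2 with consumers paying $9.2 and suppliers receiving $27.2 (the $18 wedge).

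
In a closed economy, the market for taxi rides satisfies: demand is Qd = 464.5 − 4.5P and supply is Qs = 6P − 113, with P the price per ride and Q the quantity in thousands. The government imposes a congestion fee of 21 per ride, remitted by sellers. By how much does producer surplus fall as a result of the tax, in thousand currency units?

Without the tax, 464.5 − 4.5P = 6P − 113 gives 10.5P = 577.5, so P* = 55 and Q* = 217.
With the tax collected from sellers, supply shifts: Qs = 6(P − 21) − 113.
New equilibrium: consumers pay 67, sellers receive 46, Q = 163. (Wedge: Pb − Ps = 21.)
ΔPS is the trapezoid between Q = 163 and Q = 217 of height 9: ½ · (217 + 163) · 9 = 1710.

Producer surplus falls by 1710 thousand.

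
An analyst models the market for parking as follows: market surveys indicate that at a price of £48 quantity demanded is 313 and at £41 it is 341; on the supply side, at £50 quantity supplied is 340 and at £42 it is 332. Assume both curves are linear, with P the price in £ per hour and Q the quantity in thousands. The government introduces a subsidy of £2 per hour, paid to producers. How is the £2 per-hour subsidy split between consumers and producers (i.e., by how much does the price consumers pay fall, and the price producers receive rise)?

Consumers gain £0.4 per hour; producers gain £1.6 per hour.

Demand slope: (341 − 313)/(41 − 48) = -4, so Qd = 505 − 4P.
Supply slope: (332 − 340)/(42 − 50) = 1, so Qs = P + 290.
Before the subsidy: set 505 − 4P = P + 290 → P* = £43, Q* = 333.
With a per-unit subsidy paid to producers, each receives P + 2 per unit sold, so supply becomes Qs = (P + 2) + 290.
Solving gives Q = 334.6 with consumers paying £42.6 and producers receiving £44.6 (the £2 wedge).
Gain to consumers: £0.4; to producers: £1.6. (They sum to £2.)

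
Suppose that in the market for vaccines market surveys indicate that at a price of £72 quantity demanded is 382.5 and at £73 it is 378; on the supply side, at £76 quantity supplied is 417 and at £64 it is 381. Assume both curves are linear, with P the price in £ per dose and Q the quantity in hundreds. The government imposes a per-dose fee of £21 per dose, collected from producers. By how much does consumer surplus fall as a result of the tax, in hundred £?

Consumer surplus falls by £3167.64 hundred.

Demand slope: (378 − 382.5)/(73 − 72) = -4.5, so Qd = 706.5 − 4.5P.
Supply slope: (381 − 417)/(64 − 76) = 3, so Qs = 3P + 189.
Without the tax, 706.5 − 4.5P = 3P + 189 gives 7.5P = 517.5, so P* = £69 and Q* = 396.
With the tax collected from producers, supply shifts: Qs = 3(P − 21) + 189.
New equilibrium: consumers pay £77.4, producers receive £56.4, Q = 358.2. (Wedge: Pb − Ps = 21.)
ΔCS is the trapezoid between Q = 358.2 and Q = 396 of height £8.4: ½ · (396 + 358.2) · 8.4 = £3167.64.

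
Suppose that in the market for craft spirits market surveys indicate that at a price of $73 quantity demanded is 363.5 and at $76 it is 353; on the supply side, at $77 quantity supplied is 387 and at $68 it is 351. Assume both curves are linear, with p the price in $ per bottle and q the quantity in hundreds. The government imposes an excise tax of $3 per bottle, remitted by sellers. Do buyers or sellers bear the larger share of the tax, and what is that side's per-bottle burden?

Demand slope: (353 − 363.5)/(76 − 73) = -3.5, so qd = 619 − 3.5p.
Supply slope: (351 − 387)/(68 − 77) = 4, so qs = 4p + 79.
Without the tax, 619 − 3.5p = 4p + 79 gives 7.5p = 540, so p* = $72 and q* = 367.
With the tax collected from sellers, supply shifts: qs = 4(p − 3) + 79.
New equilibrium: buyers pay $73.6, sellers receive $70.6, q = 361.4. (Wedge: pb − ps = 3.)
Per-bottle burden: buyers $1.6, sellers $1.4.
Buyers take the larger share because demand is less price-elastic here (demand slope 3.5 vs supply slope 4).
The less price-elastic side of the market bears the larger share of a per-unit tax.

Buyers bear the larger share: $1.6 per bottle.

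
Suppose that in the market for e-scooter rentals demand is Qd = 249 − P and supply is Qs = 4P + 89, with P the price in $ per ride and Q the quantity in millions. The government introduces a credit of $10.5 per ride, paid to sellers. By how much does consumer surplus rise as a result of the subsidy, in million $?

Consumer surplus rises by $1858.08 million.

Before the subsidy: set 249 − P = 4P + 89 → P* = $32, Q* = 217.
With a per-unit subsidy paid to sellers, each receives P + 10.5 per unit sold, so supply becomes Qs = 4(P + 10.5) + 89.
New equilibrium: buyers pay $23.6, sellers receive $34.1, Q = 225.4. (Wedge: Pb − Ps = −10.5.)
ΔCS is the trapezoid between Q = 225.4 and Q = 217 of height $8.4: ½ · (217 + 225.4) · 8.4 = $1858.08.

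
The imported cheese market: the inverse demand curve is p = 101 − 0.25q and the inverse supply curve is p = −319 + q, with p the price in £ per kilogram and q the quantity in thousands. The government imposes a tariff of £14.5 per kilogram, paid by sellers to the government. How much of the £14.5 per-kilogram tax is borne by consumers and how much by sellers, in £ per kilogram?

Inverting to q(p) form: qd = 404 − 4p; qs = p + 319.
Without the tax, 404 − 4p = p + 319 gives 5p = 85, so p* = £17 and q* = 336.
With the tax collected from sellers, supply shifts: qs = (p − 14.5) + 319.
New equilibrium: consumers pay £19.9, sellers receive £5.4, q = 324.4. (Wedge: pb − ps = 14.5.)
Burden on consumers: £2.9; on sellers: £11.6. (They sum to £14.5.)

Consumers bear £2.9 per kilogram; sellers bear £11.6 per kilogram.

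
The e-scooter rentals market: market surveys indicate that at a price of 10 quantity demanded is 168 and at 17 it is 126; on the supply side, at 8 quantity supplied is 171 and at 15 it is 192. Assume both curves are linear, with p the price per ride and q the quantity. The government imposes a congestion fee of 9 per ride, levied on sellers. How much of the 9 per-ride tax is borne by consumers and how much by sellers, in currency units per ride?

Demand slope: (126 − 168)/(17 − 10) = -6, so qd = 228 − 6p.
Supply slope: (192 − 171)/(15 − 8) = 3, so qs = 3p + 147.
Before the tax: set 228 − 6p = 3p + 147 → p* = 9, q* = 174.
With the tax collected from sellers, supply shifts: qs = 3(p − 9) + 147.
New equilibrium: consumers pay 12, sellers receive 3, q = 156. (Wedge: pb − ps = 9.)
Burden on consumers: 3; on sellers: 6. (They sum to 9.)
The less price-elastic side of the market bears the larger share of a per-unit tax.

Consumers bear 3 per ride; sellers bear 6 per ride.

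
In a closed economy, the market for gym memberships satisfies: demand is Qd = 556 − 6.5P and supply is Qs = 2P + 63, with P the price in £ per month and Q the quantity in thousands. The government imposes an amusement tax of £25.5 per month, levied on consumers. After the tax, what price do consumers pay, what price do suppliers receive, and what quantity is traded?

Consumers pay £64; suppliers receive £38.5; quantity = 140.

Before the tax: set 556 − 6.5P = 2P + 63 → P* = £58, Q* = 179.
With the tax collected from consumers, demand (in seller-price terms) shifts: Qd = 556 − 6.5(P + 25.5).
Solving gives Q = 140 with consumers paying £64 and suppliers receiving £38.5 (the £25.5 wedge).
The less price-elastic side of the market bears the larger share of a per-unit tax.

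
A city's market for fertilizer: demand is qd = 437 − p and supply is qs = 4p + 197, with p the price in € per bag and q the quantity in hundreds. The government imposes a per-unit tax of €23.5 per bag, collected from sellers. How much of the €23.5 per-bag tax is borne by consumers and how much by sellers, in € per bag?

Consumers bear €18.8 per bag; sellers bear €4.7 per bag.

Before the tax: set 437 − p = 4p + 197 → p* = €48, q* = 389.
With the tax collected from sellers, supply shifts: qs = 4(p − 23.5) + 197.
New equilibrium: consumers pay €66.8, sellers receive €43.3, q = 370.2. (Wedge: pb − ps = 23.5.)
Burden on consumers: €18.8; on sellers: €4.7. (They sum to €23.5.)
The less price-elastic side of the market bears the larger share of a per-unit tax.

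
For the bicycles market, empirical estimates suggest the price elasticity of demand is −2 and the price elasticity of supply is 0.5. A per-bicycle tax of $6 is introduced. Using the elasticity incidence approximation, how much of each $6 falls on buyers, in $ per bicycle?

Buyers bear ≈ $1.2 per bicycle.

Incidence ratio: buyers' share ≈ εs / (εs + |εd|) = 0.5 / (0.5 + 2) = 0.2.
So buyers bear ≈ 0.2 × $6 = $1.2; sellers bear $4.8.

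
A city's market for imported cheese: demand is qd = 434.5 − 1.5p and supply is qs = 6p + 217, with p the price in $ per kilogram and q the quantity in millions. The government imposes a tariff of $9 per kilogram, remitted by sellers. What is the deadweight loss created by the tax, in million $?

Deadweight loss = $48.6 million.

Without the tax, 434.5 − 1.5p = 6p + 217 gives 7.5p = 217.5, so p* = $29 and q* = 391.
With the tax collected from sellers, supply shifts: qs = 6(p − 9) + 217.
Solving gives q = 380.2 with buyers paying $36.2 and sellers receiving $27.2 (the $9 wedge).
Quantity falls by |ΔQ| = |391 − 380.2| = 10.8.
DWL = ½ · t · |ΔQ| = ½ · 9 · 10.8 = $48.6.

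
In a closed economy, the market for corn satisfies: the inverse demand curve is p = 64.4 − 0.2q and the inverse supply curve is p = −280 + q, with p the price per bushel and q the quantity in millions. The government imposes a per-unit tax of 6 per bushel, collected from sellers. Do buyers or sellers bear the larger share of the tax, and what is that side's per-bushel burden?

Inverting to q(p) form: qd = 322 − 5p; qs = p + 280.
Before the tax: set 322 − 5p = p + 280 → p* = 7, q* = 287.
With the tax collected from sellers, supply shifts: qs = (p − 6) + 280.
New equilibrium: buyers pay 8, sellers receive 2, q = 282. (Wedge: pb − ps = 6.)
Per-bushel burden: buyers 1, sellers 5.
Sellers take the larger share because supply is less price-elastic here (demand slope 5 vs supply slope 1).

Sellers bear the larger share: 5 per bushel.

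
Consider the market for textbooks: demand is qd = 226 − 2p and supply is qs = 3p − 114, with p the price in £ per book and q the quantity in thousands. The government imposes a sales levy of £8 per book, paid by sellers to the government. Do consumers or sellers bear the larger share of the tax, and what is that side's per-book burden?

Consumers bear the larger share: £4.8 per book.

Before the tax: set 226 − 2p = 3p − 114 → p* = £68, q* = 90.
With the tax collected from sellers, supply shifts: qs = 3(p − 8) − 114.
New equilibrium: consumers pay £72.8, sellers receive £64.8, q = 80.4. (Wedge: pb − ps = 8.)
Per-book burden: consumers £4.8, sellers £3.2.
Consumers take the larger share because demand is less price-elastic here (demand slope 2 vs supply slope 3).
The less price-elastic side of the market bears the larger share of a per-unit tax.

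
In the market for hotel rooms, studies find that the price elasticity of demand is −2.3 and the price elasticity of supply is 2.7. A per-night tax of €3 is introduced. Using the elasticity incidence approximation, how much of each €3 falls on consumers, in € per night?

Incidence ratio: consumers' share ≈ εs / (εs + |εd|) = 2.7 / (2.7 + 2.3) = 0.54.
So consumers bear ≈ 0.54 × €3 = €1.62; suppliers bear €1.38.

Consumers bear ≈ €1.62 per night.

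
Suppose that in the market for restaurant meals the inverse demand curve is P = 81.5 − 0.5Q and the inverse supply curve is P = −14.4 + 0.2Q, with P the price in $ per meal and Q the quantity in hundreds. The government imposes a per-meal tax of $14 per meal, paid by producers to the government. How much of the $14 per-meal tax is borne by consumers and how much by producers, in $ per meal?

Consumers bear $10 per meal; producers bear $4 per meal.

Rewrite in direct form: Qd = 163 − 2P and Qs = 5P + 72.
Before the tax: set 163 − 2P = 5P + 72 → P* = $13, Q* = 137.
With the tax collected from producers, supply shifts: Qs = 5(P − 14) + 72.
Solving gives Q = 117 with consumers paying $23 and producers receiving $9 (the $14 wedge).
Burden on consumers: $10; on producers: $4. (They sum to $14.)
The less price-elastic side of the market bears the larger share of a per-unit tax.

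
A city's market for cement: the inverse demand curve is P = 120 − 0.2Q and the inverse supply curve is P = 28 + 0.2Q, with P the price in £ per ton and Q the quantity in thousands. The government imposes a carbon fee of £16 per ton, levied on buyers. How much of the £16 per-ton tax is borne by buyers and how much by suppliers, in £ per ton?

Inverting to Q(P) form: Qd = 600 − 5P; Qs = 5P − 140.
Without the tax, 600 − 5P = 5P − 140 gives 10P = 740, so P* = £74 and Q* = 230.
With the tax collected from buyers, demand (in seller-price terms) shifts: Qd = 600 − 5(P + 16).
Solving gives Q = 190 with buyers paying £82 and suppliers receiving £66 (the £16 wedge).
Burden on buyers: £8; on suppliers: £8. (They sum to £16.)

Buyers bear £8 per ton; suppliers bear £8 per ton.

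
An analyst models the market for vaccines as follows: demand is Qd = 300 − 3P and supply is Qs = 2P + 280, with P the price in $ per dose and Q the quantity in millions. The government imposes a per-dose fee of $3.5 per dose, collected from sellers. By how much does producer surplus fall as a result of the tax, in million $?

Without the tax, 300 − 3P = 2P + 280 gives 5P = 20, so P* = $4 and Q* = 288.
With the tax collected from sellers, supply shifts: Qs = 2(P − 3.5) + 280.
Solving gives Q = 283.8 with consumers paying $5.4 and sellers receiving $1.9 (the $3.5 wedge).
ΔPS is the trapezoid between Q = 283.8 and Q = 288 of height $2.1: ½ · (288 + 283.8) · 2.1 = $600.39.

Producer surplus falls by $600.39 million.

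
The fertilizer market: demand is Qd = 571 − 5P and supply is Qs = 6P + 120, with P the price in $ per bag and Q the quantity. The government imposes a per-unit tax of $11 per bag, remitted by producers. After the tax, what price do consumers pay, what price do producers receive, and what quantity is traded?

Before the tax: set 571 − 5P = 6P + 120 → P* = $41, Q* = 366.
With the tax collected from producers, supply shifts: Qs = 6(P − 11) + 120.
Solving gives Q = 336 with consumers paying $47 and producers receiving $36 (the $11 wedge).

Consumers pay $47; producers receive $36; quantity = 336.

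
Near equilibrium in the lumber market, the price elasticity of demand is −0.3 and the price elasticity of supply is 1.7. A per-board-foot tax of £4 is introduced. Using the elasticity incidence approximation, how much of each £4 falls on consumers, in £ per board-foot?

Consumers bear ≈ £3.4 per board-foot.

Incidence ratio: consumers' share ≈ εs / (εs + |εd|) = 1.7 / (1.7 + 0.3) = 0.85.
So consumers bear ≈ 0.85 × £4 = £3.4; suppliers bear £0.6.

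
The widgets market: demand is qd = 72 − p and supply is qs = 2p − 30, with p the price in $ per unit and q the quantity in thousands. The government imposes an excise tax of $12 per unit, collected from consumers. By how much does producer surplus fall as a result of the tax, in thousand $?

Without the tax, 72 − p = 2p − 30 gives 3p = 102, so p* = $34 and q* = 38.
With the tax collected from consumers, demand (in seller-price terms) shifts: qd = 72 − (p + 12).
Solving gives q = 30 with consumers paying $42 and producers receiving $30 (the $12 wedge).
ΔPS is the trapezoid between Q = 30 and Q = 38 of height $4: ½ · (38 + 30) · 4 = $136.

Producer surplus falls by $136 thousand.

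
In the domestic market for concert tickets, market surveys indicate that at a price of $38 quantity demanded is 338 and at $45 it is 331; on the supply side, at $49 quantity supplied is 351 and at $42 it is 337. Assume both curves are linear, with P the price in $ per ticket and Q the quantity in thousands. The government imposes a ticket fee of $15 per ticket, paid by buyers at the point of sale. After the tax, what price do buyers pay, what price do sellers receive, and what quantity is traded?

Demand slope: (331 − 338)/(45 − 38) = -1, so Qd = 376 − P.
Supply slope: (337 − 351)/(42 − 49) = 2, so Qs = 2P + 253.
Without the tax, 376 − P = 2P + 253 gives 3P = 123, so P* = $41 and Q* = 335.
With the tax collected from buyers, demand (in seller-price terms) shifts: Qd = 376 − (P + 15).
New equilibrium: buyers pay $51, sellers receive $36, Q = 325. (Wedge: Pb − Ps = 15.)
The less price-elastic side of the market bears the larger share of a per-unit tax.

Buyers pay $51; sellers receive $36; quantity = 325.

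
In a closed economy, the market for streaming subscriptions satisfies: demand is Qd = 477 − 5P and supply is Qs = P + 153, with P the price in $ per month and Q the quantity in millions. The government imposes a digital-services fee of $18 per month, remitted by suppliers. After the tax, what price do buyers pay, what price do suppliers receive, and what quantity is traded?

Buyers pay $57; suppliers receive $39; quantity = 192.

Without the tax, 477 − 5P = P + 153 gives 6P = 324, so P* = $54 and Q* = 207.
With the tax collected from suppliers, supply shifts: Qs = (P − 18) + 153.
New equilibrium: buyers pay $57, suppliers receive $39, Q = 192. (Wedge: Pb − Ps = 18.)
The less price-elastic side of the market bears the larger share of a per-unit tax.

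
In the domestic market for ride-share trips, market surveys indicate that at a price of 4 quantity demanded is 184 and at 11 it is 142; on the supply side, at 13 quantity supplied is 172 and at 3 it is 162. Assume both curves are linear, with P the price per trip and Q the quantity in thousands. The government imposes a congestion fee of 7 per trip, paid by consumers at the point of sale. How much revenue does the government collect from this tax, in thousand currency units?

Demand slope: (142 − 184)/(11 − 4) = -6, so Qd = 208 − 6P.
Supply slope: (162 − 172)/(3 − 13) = 1, so Qs = P + 159.
Without the tax, 208 − 6P = P + 159 gives 7P = 49, so P* = 7 and Q* = 166.
With the tax collected from consumers, demand (in seller-price terms) shifts: Qd = 208 − 6(P + 7).
New equilibrium: consumers pay 8, producers receive 1, Q = 160. (Wedge: Pb − Ps = 7.)
Revenue = t · Q = 7 · 160 = 1120.

Tax revenue = 1120 thousand.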